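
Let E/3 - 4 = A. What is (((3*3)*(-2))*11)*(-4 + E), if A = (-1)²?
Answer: -2178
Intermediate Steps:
A = 1
E = 15 (E = 12 + 3*1 = 12 + 3 = 15)
(((3*3)*(-2))*11)*(-4 + E) = (((3*3)*(-2))*11)*(-4 + 15) = ((9*(-2))*11)*11 = -18*11*11 = -198*11 = -2178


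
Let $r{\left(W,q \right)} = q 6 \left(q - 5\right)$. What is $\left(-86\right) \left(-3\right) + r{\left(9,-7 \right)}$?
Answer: $762$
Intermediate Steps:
$r{\left(W,q \right)} = 6 q \left(-5 + q\right)$
$\left(-86\right) \left(-3\right) + r{\left(9,-7 \right)} = \left(-86\right) \left(-3\right) + 6 \left(-7\right) \left(-5 - 7\right) = 258 + 6 \left(-7\right) \left(-12\right) = 258 + 504 = 762$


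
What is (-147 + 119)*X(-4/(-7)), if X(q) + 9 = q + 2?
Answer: 180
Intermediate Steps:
X(q) = -7 + q (X(q) = -9 + (q + 2) = -9 + (2 + q) = -7 + q)
(-147 + 119)*X(-4/(-7)) = (-147 + 119)*(-7 - 4/(-7)) = -28*(-7 - 4*(-⅐)) = -28*(-7 + 4/7) = -28*(-45/7) = 180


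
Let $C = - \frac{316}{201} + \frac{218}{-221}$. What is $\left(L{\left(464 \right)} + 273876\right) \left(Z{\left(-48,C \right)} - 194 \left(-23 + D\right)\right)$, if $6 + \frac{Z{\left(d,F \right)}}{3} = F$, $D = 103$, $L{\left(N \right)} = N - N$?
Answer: $- \frac{63042097762320}{14807} \approx -4.2576 \cdot 10^{9}$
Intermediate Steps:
$L{\left(N \right)} = 0$
$C = - \frac{113654}{44421}$ ($C = \left(-316\right) \frac{1}{201} + 218 \left(- \frac{1}{221}\right) = - \frac{316}{201} - \frac{218}{221} = - \frac{113654}{44421} \approx -2.5586$)
$Z{\left(d,F \right)} = -18 + 3 F$
$\left(L{\left(464 \right)} + 273876\right) \left(Z{\left(-48,C \right)} - 194 \left(-23 + D\right)\right) = \left(0 + 273876\right) \left(\left(-18 + 3 \left(- \frac{113654}{44421}\right)\right) - 194 \left(-23 + 103\right)\right) = 273876 \left(\left(-18 - \frac{113654}{14807}\right) - 15520\right) = 273876 \left(- \frac{380180}{14807} - 15520\right) = 273876 \left(- \frac{230184820}{14807}\right) = - \frac{63042097762320}{14807}$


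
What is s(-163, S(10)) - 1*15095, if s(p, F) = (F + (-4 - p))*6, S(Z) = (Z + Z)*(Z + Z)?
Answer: -11741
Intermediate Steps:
S(Z) = 4*Z**2 (S(Z) = (2*Z)*(2*Z) = 4*Z**2)
s(p, F) = -24 - 6*p + 6*F (s(p, F) = (-4 + F - p)*6 = -24 - 6*p + 6*F)
s(-163, S(10)) - 1*15095 = (-24 - 6*(-163) + 6*(4*10**2)) - 1*15095 = (-24 + 978 + 6*(4*100)) - 15095 = (-24 + 978 + 6*400) - 15095 = (-24 + 978 + 2400) - 15095 = 3354 - 15095 = -11741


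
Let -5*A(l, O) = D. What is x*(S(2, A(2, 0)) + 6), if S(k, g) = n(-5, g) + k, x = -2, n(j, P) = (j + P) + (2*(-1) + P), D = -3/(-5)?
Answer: -38/25 ≈ -1.5200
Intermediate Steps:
D = ⅗ (D = -3*(-⅕) = ⅗ ≈ 0.60000)
A(l, O) = -3/25 (A(l, O) = -⅕*⅗ = -3/25)
n(j, P) = -2 + j + 2*P (n(j, P) = (P + j) + (-2 + P) = -2 + j + 2*P)
S(k, g) = -7 + k + 2*g (S(k, g) = (-2 - 5 + 2*g) + k = (-7 + 2*g) + k = -7 + k + 2*g)
x*(S(2, A(2, 0)) + 6) = -2*((-7 + 2 + 2*(-3/25)) + 6) = -2*((-7 + 2 - 6/25) + 6) = -2*(-131/25 + 6) = -2*19/25 = -38/25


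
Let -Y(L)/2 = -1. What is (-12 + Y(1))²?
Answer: 100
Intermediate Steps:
Y(L) = 2 (Y(L) = -2*(-1) = 2)
(-12 + Y(1))² = (-12 + 2)² = (-10)² = 100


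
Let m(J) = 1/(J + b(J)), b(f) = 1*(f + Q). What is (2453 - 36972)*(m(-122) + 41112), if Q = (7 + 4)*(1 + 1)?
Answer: -315050183897/222 ≈ -1.4191e+9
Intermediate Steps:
Q = 22 (Q = 11*2 = 22)
b(f) = 22 + f (b(f) = 1*(f + 22) = 1*(22 + f) = 22 + f)
m(J) = 1/(22 + 2*J) (m(J) = 1/(J + (22 + J)) = 1/(22 + 2*J))
(2453 - 36972)*(m(-122) + 41112) = (2453 - 36972)*(1/(2*(11 - 122)) + 41112) = -34519*((½)/(-111) + 41112) = -34519*((½)*(-1/111) + 41112) = -34519*(-1/222 + 41112) = -34519*9126863/222 = -315050183897/222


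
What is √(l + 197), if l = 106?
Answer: √303 ≈ 17.407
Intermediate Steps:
√(l + 197) = √(106 + 197) = √303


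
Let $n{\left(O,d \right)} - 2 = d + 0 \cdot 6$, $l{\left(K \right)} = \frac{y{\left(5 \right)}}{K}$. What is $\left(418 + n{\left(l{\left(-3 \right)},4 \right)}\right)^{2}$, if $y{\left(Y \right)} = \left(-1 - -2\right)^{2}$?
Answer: $179776$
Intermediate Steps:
$y{\left(Y \right)} = 1$ ($y{\left(Y \right)} = \left(-1 + 2\right)^{2} = 1^{2} = 1$)
$l{\left(K \right)} = \frac{1}{K}$ ($l{\left(K \right)} = 1 \frac{1}{K} = \frac{1}{K}$)
$n{\left(O,d \right)} = 2 + d$ ($n{\left(O,d \right)} = 2 + \left(d + 0 \cdot 6\right) = 2 + \left(d + 0\right) = 2 + d$)
$\left(418 + n{\left(l{\left(-3 \right)},4 \right)}\right)^{2} = \left(418 + \left(2 + 4\right)\right)^{2} = \left(418 + 6\right)^{2} = 424^{2} = 179776$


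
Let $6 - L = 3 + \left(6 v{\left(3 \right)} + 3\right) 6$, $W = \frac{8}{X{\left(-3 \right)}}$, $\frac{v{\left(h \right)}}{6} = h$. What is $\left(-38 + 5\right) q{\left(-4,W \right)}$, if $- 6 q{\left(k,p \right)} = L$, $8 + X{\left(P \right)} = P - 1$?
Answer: $- \frac{7293}{2} \approx -3646.5$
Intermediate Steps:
$X{\left(P \right)} = -9 + P$ ($X{\left(P \right)} = -8 + \left(P - 1\right) = -8 + \left(-1 + P\right) = -9 + P$)
$v{\left(h \right)} = 6 h$
$W = - \frac{2}{3}$ ($W = \frac{8}{-9 - 3} = \frac{8}{-12} = 8 \left(- \frac{1}{12}\right) = - \frac{2}{3} \approx -0.66667$)
$L = -663$ ($L = 6 - \left(3 + \left(6 \cdot 6 \cdot 3 + 3\right) 6\right) = 6 - \left(3 + \left(6 \cdot 18 + 3\right) 6\right) = 6 - \left(3 + \left(108 + 3\right) 6\right) = 6 - \left(3 + 111 \cdot 6\right) = 6 - \left(3 + 666\right) = 6 - 669 = -663$)
$q{\left(k,p \right)} = \frac{221}{2}$ ($q{\left(k,p \right)} = \left(- \frac{1}{6}\right) \left(-663\right) = \frac{221}{2}$)
$\left(-38 + 5\right) q{\left(-4,W \right)} = \left(-38 + 5\right) \frac{221}{2} = \left(-33\right) \frac{221}{2} = - \frac{7293}{2}$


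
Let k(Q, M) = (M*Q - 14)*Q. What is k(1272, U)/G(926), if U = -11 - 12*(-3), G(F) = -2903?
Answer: -40431792/2903 ≈ -13928.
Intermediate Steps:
U = 25 (U = -11 + 36 = 25)
k(Q, M) = Q*(-14 + M*Q) (k(Q, M) = (-14 + M*Q)*Q = Q*(-14 + M*Q))
k(1272, U)/G(926) = (1272*(-14 + 25*1272))/(-2903) = (1272*(-14 + 31800))*(-1/2903) = (1272*31786)*(-1/2903) = 40431792*(-1/2903) = -40431792/2903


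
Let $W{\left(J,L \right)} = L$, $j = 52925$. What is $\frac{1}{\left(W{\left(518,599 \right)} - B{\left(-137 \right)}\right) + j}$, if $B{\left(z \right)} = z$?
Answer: $\frac{1}{53661} \approx 1.8636 \cdot 10^{-5}$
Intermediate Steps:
$\frac{1}{\left(W{\left(518,599 \right)} - B{\left(-137 \right)}\right) + j} = \frac{1}{\left(599 - -137\right) + 52925} = \frac{1}{\left(599 + 137\right) + 52925} = \frac{1}{736 + 52925} = \frac{1}{53661}$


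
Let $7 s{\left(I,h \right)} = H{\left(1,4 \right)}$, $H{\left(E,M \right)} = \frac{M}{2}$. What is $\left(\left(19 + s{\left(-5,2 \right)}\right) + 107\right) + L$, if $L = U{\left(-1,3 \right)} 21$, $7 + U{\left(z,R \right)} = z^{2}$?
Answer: $\frac{2}{7} \approx 0.28571$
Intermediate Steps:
$U{\left(z,R \right)} = -7 + z^{2}$
$H{\left(E,M \right)} = \frac{M}{2}$ ($H{\left(E,M \right)} = M \frac{1}{2} = \frac{M}{2}$)
$s{\left(I,h \right)} = \frac{2}{7}$ ($s{\left(I,h \right)} = \frac{\frac{1}{2} \cdot 4}{7} = \frac{1}{7} \cdot 2 = \frac{2}{7}$)
$L = -126$ ($L = \left(-7 + \left(-1\right)^{2}\right) 21 = \left(-7 + 1\right) 21 = \left(-6\right) 21 = -126$)
$\left(\left(19 + s{\left(-5,2 \right)}\right) + 107\right) + L = \left(\left(19 + \frac{2}{7}\right) + 107\right) - 126 = \left(\frac{135}{7} + 107\right) - 126 = \frac{884}{7} - 126 = \frac{2}{7}$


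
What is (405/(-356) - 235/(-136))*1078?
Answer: 3851155/6052 ≈ 636.34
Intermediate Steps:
(405/(-356) - 235/(-136))*1078 = (405*(-1/356) - 235*(-1/136))*1078 = (-405/356 + 235/136)*1078 = (7145/12104)*1078 = 3851155/6052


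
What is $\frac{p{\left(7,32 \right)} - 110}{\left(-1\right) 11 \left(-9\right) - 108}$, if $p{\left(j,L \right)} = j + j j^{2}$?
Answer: $- \frac{80}{3} \approx -26.667$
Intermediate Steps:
$p{\left(j,L \right)} = j + j^{3}$
$\frac{p{\left(7,32 \right)} - 110}{\left(-1\right) 11 \left(-9\right) - 108} = \frac{\left(7 + 7^{3}\right) - 110}{\left(-1\right) 11 \left(-9\right) - 108} = \frac{\left(7 + 343\right) - 110}{\left(-11\right) \left(-9\right) - 108} = \frac{350 - 110}{99 - 108} = \frac{240}{-9} = 240 \left(- \frac{1}{9}\right) = - \frac{80}{3}$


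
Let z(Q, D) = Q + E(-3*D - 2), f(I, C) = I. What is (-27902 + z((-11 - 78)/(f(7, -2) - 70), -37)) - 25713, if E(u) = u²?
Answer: -2629153/63 ≈ -41733.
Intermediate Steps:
z(Q, D) = Q + (-2 - 3*D)² (z(Q, D) = Q + (-3*D - 2)² = Q + (-2 - 3*D)²)
(-27902 + z((-11 - 78)/(f(7, -2) - 70), -37)) - 25713 = (-27902 + ((-11 - 78)/(7 - 70) + (2 + 3*(-37))²)) - 25713 = (-27902 + (-89/(-63) + (2 - 111)²)) - 25713 = (-27902 + (-89*(-1/63) + (-109)²)) - 25713 = (-27902 + (89/63 + 11881)) - 25713 = (-27902 + 748592/63) - 25713 = -1009234/63 - 25713 = -2629153/63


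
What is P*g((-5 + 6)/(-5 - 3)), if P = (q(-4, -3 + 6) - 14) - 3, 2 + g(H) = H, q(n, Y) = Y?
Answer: 119/4 ≈ 29.750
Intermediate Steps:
g(H) = -2 + H
P = -14 (P = ((-3 + 6) - 14) - 3 = (3 - 14) - 3 = -11 - 3 = -14)
P*g((-5 + 6)/(-5 - 3)) = -14*(-2 + (-5 + 6)/(-5 - 3)) = -14*(-2 + 1/(-8)) = -14*(-2 + 1*(-⅛)) = -14*(-2 - ⅛) = -14*(-17/8) = 119/4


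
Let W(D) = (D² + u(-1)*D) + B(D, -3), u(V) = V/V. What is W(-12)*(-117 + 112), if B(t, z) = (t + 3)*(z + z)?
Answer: -930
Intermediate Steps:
u(V) = 1
B(t, z) = 2*z*(3 + t) (B(t, z) = (3 + t)*(2*z) = 2*z*(3 + t))
W(D) = -18 + D² - 5*D (W(D) = (D² + 1*D) + 2*(-3)*(3 + D) = (D² + D) + (-18 - 6*D) = (D + D²) + (-18 - 6*D) = -18 + D² - 5*D)
W(-12)*(-117 + 112) = (-18 + (-12)² - 5*(-12))*(-117 + 112) = (-18 + 144 + 60)*(-5) = 186*(-5) = -930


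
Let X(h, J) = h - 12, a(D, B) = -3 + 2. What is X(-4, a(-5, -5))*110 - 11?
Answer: -1771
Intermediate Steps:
a(D, B) = -1
X(h, J) = -12 + h
X(-4, a(-5, -5))*110 - 11 = (-12 - 4)*110 - 11 = -16*110 - 11 = -1760 - 11 = -1771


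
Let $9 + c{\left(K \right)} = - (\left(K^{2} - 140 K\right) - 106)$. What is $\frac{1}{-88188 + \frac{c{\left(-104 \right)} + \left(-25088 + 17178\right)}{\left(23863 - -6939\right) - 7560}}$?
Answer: $- \frac{23242}{2049698685} \approx -1.1339 \cdot 10^{-5}$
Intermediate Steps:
$c{\left(K \right)} = 97 - K^{2} + 140 K$ ($c{\left(K \right)} = -9 - \left(\left(K^{2} - 140 K\right) - 106\right) = -9 - \left(-106 + K^{2} - 140 K\right) = -9 + \left(106 - K^{2} + 140 K\right) = 97 - K^{2} + 140 K$)
$\frac{1}{-88188 + \frac{c{\left(-104 \right)} + \left(-25088 + 17178\right)}{\left(23863 - -6939\right) - 7560}} = \frac{1}{-88188 + \frac{\left(97 - \left(-104\right)^{2} + 140 \left(-104\right)\right) + \left(-25088 + 17178\right)}{\left(23863 - -6939\right) - 7560}} = \frac{1}{-88188 + \frac{\left(97 - 10816 - 14560\right) - 7910}{\left(23863 + 6939\right) - 7560}} = \frac{1}{-88188 + \frac{\left(97 - 10816 - 14560\right) - 7910}{30802 - 7560}} = \frac{1}{-88188 + \frac{-25279 - 7910}{23242}} = \frac{1}{-88188 - \frac{33189}{23242}} = \frac{1}{- \frac{2049698685}{23242}} = - \frac{23242}{2049698685}$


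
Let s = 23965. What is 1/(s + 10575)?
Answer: 1/34540 ≈ 2.8952e-5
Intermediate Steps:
1/(s + 10575) = 1/(23965 + 10575) = 1/34540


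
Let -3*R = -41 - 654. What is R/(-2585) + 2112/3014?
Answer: 129853/212487 ≈ 0.61111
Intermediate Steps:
R = 695/3 (R = -(-41 - 654)/3 = -⅓*(-695) = 695/3 ≈ 231.67)
R/(-2585) + 2112/3014 = (695/3)/(-2585) + 2112/3014 = (695/3)*(-1/2585) + 2112*(1/3014) = -139/1551 + 96/137 = 129853/212487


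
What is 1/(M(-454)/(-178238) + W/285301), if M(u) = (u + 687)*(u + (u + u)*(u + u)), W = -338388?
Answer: -25425739819/27418243971837 ≈ -0.00092733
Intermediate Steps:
M(u) = (687 + u)*(u + 4*u²) (M(u) = (687 + u)*(u + (2*u)*(2*u)) = (687 + u)*(u + 4*u²))
1/(M(-454)/(-178238) + W/285301) = 1/(-454*(687 + 4*(-454)² + 2749*(-454))/(-178238) - 338388/285301) = 1/(-454*(687 + 4*206116 - 1248046)*(-1/178238) - 338388*1/285301) = 1/(-454*(687 + 824464 - 1248046)*(-1/178238) - 338388/285301) = 1/(-454*(-422895)*(-1/178238) - 338388/285301) = 1/(191994330*(-1/178238) - 338388/285301) = 1/(-95997165/89119 - 338388/285301) = 1/(-27418243971837/25425739819) = -25425739819/27418243971837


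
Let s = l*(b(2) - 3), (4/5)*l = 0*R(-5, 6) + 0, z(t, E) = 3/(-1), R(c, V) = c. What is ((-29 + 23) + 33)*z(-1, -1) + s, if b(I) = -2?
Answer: -81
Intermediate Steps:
z(t, E) = -3 (z(t, E) = 3*(-1) = -3)
l = 0 (l = 5*(0*(-5) + 0)/4 = 5*(0 + 0)/4 = (5/4)*0 = 0)
s = 0 (s = 0*(-2 - 3) = 0*(-5) = 0)
((-29 + 23) + 33)*z(-1, -1) + s = ((-29 + 23) + 33)*(-3) + 0 = (-6 + 33)*(-3) + 0 = 27*(-3) + 0 = -81 + 0 = -81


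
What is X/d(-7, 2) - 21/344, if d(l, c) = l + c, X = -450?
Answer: 30939/344 ≈ 89.939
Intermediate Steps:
d(l, c) = c + l
X/d(-7, 2) - 21/344 = -450/(2 - 7) - 21/344 = -450/(-5) - 21*1/344 = -450*(-1/5) - 21/344 = 90 - 21/344 = 30939/344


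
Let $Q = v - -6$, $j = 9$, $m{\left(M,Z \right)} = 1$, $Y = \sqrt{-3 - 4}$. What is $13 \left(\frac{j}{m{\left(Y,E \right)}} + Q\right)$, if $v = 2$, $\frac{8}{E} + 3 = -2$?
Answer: $221$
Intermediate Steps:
$Y = i \sqrt{7}$ ($Y = \sqrt{-7} = i \sqrt{7} \approx 2.6458 i$)
$E = - \frac{8}{5}$ ($E = \frac{8}{-3 - 2} = \frac{8}{-5} = 8 \left(- \frac{1}{5}\right) = - \frac{8}{5} \approx -1.6$)
$Q = 8$ ($Q = 2 - -6 = 2 + 6 = 8$)
$13 \left(\frac{j}{m{\left(Y,E \right)}} + Q\right) = 13 \left(\frac{9}{1} + 8\right) = 13 \left(9 \cdot 1 + 8\right) = 13 \left(9 + 8\right) = 13 \cdot 17 = 221$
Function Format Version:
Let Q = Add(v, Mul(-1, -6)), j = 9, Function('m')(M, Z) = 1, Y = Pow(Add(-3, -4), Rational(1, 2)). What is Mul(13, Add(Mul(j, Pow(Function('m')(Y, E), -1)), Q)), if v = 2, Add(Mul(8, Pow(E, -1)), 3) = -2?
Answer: 221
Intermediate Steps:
Y = Mul(I, Pow(7, Rational(1, 2))) (Y = Pow(-7, Rational(1, 2)) = Mul(I, Pow(7, Rational(1, 2))) ≈ Mul(2.6458, I))
E = Rational(-8, 5) (E = Mul(8, Pow(Add(-3, -2), -1)) = Mul(8, Pow(-5, -1)) = Mul(8, Rational(-1, 5)) = Rational(-8, 5) ≈ -1.6000)
Q = 8 (Q = Add(2, Mul(-1, -6)) = Add(2, 6) = 8)
Mul(13, Add(Mul(j, Pow(Function('m')(Y, E), -1)), Q)) = Mul(13, Add(Mul(9, Pow(1, -1)), 8)) = Mul(13, Add(Mul(9, 1), 8)) = Mul(13, Add(9, 8)) = Mul(13, 17) = 221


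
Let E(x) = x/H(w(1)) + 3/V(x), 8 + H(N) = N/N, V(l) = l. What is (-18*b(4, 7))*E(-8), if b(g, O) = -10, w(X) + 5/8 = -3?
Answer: 1935/14 ≈ 138.21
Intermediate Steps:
w(X) = -29/8 (w(X) = -5/8 - 3 = -29/8)
H(N) = -7 (H(N) = -8 + N/N = -8 + 1 = -7)
E(x) = 3/x - x/7 (E(x) = x/(-7) + 3/x = x*(-1/7) + 3/x = -x/7 + 3/x = 3/x - x/7)
(-18*b(4, 7))*E(-8) = (-18*(-10))*(3/(-8) - 1/7*(-8)) = 180*(3*(-1/8) + 8/7) = 180*(-3/8 + 8/7) = 180*(43/56) = 1935/14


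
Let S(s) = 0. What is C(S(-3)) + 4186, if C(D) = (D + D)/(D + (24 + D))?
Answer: 4186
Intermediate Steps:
C(D) = 2*D/(24 + 2*D) (C(D) = (2*D)/(24 + 2*D) = 2*D/(24 + 2*D))
C(S(-3)) + 4186 = 0/(12 + 0) + 4186 = 0/12 + 4186 = 0*(1/12) + 4186 = 0 + 4186 = 4186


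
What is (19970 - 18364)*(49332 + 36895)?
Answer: 138480562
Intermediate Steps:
(19970 - 18364)*(49332 + 36895) = 1606*86227 = 138480562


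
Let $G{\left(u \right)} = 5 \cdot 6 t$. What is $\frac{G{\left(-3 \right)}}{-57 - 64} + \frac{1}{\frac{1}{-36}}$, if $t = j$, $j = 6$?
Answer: $- \frac{4536}{121} \approx -37.488$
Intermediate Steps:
$t = 6$
$G{\left(u \right)} = 180$ ($G{\left(u \right)} = 5 \cdot 6 \cdot 6 = 30 \cdot 6 = 180$)
$\frac{G{\left(-3 \right)}}{-57 - 64} + \frac{1}{\frac{1}{-36}} = \frac{1}{-57 - 64} \cdot 180 + \frac{1}{\frac{1}{-36}} = \frac{1}{-121} \cdot 180 + \frac{1}{- \frac{1}{36}} = \left(- \frac{1}{121}\right) 180 - 36 = - \frac{180}{121} - 36 = - \frac{4536}{121}$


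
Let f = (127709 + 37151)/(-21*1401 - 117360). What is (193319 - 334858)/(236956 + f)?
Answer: -20775235959/34780473776 ≈ -0.59732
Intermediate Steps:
f = -164860/146781 (f = 164860/(-29421 - 117360) = 164860/(-146781) = 164860*(-1/146781) = -164860/146781 ≈ -1.1232)
(193319 - 334858)/(236956 + f) = (193319 - 334858)/(236956 - 164860/146781) = -141539/34780473776/146781 = -141539*146781/34780473776 = -20775235959/34780473776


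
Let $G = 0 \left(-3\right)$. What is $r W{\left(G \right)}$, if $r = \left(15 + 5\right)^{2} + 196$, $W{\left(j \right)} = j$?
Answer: $0$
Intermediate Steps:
$G = 0$
$r = 596$ ($r = 20^{2} + 196 = 400 + 196 = 596$)
$r W{\left(G \right)} = 596 \cdot 0 = 0$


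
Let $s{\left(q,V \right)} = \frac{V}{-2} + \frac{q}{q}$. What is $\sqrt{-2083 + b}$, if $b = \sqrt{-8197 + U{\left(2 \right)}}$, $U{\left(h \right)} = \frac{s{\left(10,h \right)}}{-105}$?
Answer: $\sqrt{-2083 + i \sqrt{8197}} \approx 0.9916 + 45.651 i$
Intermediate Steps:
$s{\left(q,V \right)} = 1 - \frac{V}{2}$ ($s{\left(q,V \right)} = V \left(- \frac{1}{2}\right) + 1 = - \frac{V}{2} + 1 = 1 - \frac{V}{2}$)
$U{\left(h \right)} = - \frac{1}{105} + \frac{h}{210}$ ($U{\left(h \right)} = \frac{1 - \frac{h}{2}}{-105} = \left(1 - \frac{h}{2}\right) \left(- \frac{1}{105}\right) = - \frac{1}{105} + \frac{h}{210}$)
$b = i \sqrt{8197}$ ($b = \sqrt{-8197 + \left(- \frac{1}{105} + \frac{1}{210} \cdot 2\right)} = \sqrt{-8197 + \left(- \frac{1}{105} + \frac{1}{105}\right)} = \sqrt{-8197 + 0} = \sqrt{-8197} = i \sqrt{8197} \approx 90.537 i$)
$\sqrt{-2083 + b} = \sqrt{-2083 + i \sqrt{8197}}$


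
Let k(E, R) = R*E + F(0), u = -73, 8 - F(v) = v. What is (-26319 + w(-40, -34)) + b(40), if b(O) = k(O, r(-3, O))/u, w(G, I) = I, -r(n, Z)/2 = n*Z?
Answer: -1933377/73 ≈ -26485.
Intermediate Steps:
r(n, Z) = -2*Z*n (r(n, Z) = -2*n*Z = -2*Z*n)
F(v) = 8 - v
k(E, R) = 8 + E*R (k(E, R) = R*E + (8 - 1*0) = E*R + (8 + 0) = E*R + 8 = 8 + E*R)
b(O) = -8/73 - 6*O²/73 (b(O) = (8 + O*(-2*O*(-3)))/(-73) = (8 + O*(6*O))*(-1/73) = (8 + 6*O²)*(-1/73) = -8/73 - 6*O²/73)
(-26319 + w(-40, -34)) + b(40) = (-26319 - 34) + (-8/73 - 6/73*40²) = -26353 + (-8/73 - 6/73*1600) = -26353 + (-8/73 - 9600/73) = -26353 - 9608/73 = -1933377/73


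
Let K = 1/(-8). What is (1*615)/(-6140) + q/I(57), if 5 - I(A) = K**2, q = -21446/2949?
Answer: -1801193945/1155217668 ≈ -1.5592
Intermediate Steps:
q = -21446/2949 (q = -21446*1/2949 = -21446/2949 ≈ -7.2723)
K = -1/8 ≈ -0.12500
I(A) = 319/64 (I(A) = 5 - (-1/8)**2 = 5 - 1*1/64 = 5 - 1/64 = 319/64)
(1*615)/(-6140) + q/I(57) = (1*615)/(-6140) - 21446/(2949*319/64) = 615*(-1/6140) - 21446/2949*64/319 = -123/1228 - 1372544/940731 = -1801193945/1155217668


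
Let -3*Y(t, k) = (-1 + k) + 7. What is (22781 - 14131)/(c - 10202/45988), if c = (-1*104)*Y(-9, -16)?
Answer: -596694300/23929063 ≈ -24.936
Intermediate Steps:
Y(t, k) = -2 - k/3 (Y(t, k) = -((-1 + k) + 7)/3 = -(6 + k)/3 = -2 - k/3)
c = -1040/3 (c = (-1*104)*(-2 - 1/3*(-16)) = -104*(-2 + 16/3) = -104*10/3 = -1040/3 ≈ -346.67)
(22781 - 14131)/(c - 10202/45988) = (22781 - 14131)/(-1040/3 - 10202/45988) = 8650/(-1040/3 - 10202*1/45988) = 8650/(-1040/3 - 5101/22994) = 8650/(-23929063/68982) = 8650*(-68982/23929063) = -596694300/23929063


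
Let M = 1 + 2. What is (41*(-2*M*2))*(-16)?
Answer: 7872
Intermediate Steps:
M = 3
(41*(-2*M*2))*(-16) = (41*(-2*3*2))*(-16) = (41*(-6*2))*(-16) = (41*(-12))*(-16) = -492*(-16) = 7872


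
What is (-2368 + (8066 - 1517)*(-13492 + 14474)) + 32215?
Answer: 6460965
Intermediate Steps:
(-2368 + (8066 - 1517)*(-13492 + 14474)) + 32215 = (-2368 + 6549*982) + 32215 = (-2368 + 6431118) + 32215 = 6428750 + 32215 = 6460965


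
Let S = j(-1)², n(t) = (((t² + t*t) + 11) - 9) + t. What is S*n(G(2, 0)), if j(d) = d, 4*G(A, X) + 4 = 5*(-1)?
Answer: 79/8 ≈ 9.8750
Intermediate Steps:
G(A, X) = -9/4 (G(A, X) = -1 + (5*(-1))/4 = -1 + (¼)*(-5) = -1 - 5/4 = -9/4)
n(t) = 2 + t + 2*t² (n(t) = (((t² + t²) + 11) - 9) + t = ((2*t² + 11) - 9) + t = ((11 + 2*t²) - 9) + t = (2 + 2*t²) + t = 2 + t + 2*t²)
S = 1 (S = (-1)² = 1)
S*n(G(2, 0)) = 1*(2 - 9/4 + 2*(-9/4)²) = 1*(2 - 9/4 + 2*(81/16)) = 1*(2 - 9/4 + 81/8) = 1*(79/8) = 79/8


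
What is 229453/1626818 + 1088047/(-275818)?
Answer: -426691794223/112176421781 ≈ -3.8038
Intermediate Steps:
229453/1626818 + 1088047/(-275818) = 229453*(1/1626818) + 1088047*(-1/275818) = 229453/1626818 - 1088047/275818 = -426691794223/112176421781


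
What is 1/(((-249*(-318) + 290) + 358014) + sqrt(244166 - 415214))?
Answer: 218743/95697085622 - I*sqrt(42762)/95697085622 ≈ 2.2858e-6 - 2.1609e-9*I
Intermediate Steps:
1/(((-249*(-318) + 290) + 358014) + sqrt(244166 - 415214)) = 1/(((79182 + 290) + 358014) + sqrt(-171048)) = 1/((79472 + 358014) + 2*I*sqrt(42762)) = 1/(437486 + 2*I*sqrt(42762))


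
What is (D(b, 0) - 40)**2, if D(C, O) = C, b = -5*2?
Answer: 2500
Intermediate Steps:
b = -10
(D(b, 0) - 40)**2 = (-10 - 40)**2 = (-50)**2 = 2500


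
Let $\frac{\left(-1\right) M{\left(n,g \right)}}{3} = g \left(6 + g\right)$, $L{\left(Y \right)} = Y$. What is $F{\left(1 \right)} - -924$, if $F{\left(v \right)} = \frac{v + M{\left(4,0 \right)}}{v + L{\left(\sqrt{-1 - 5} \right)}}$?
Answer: $\frac{- 925 i + 924 \sqrt{6}}{\sqrt{6} - i} \approx 924.14 - 0.34993 i$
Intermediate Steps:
$M{\left(n,g \right)} = - 3 g \left(6 + g\right)$
$F{\left(v \right)} = \frac{v}{v + i \sqrt{6}}$ ($F{\left(v \right)} = \frac{v - 0 \left(6 + 0\right)}{v + \sqrt{-1 - 5}} = \frac{v - 0 \cdot 6}{v + \sqrt{-6}} = \frac{v + 0}{v + i \sqrt{6}} = \frac{v}{v + i \sqrt{6}}$)
$F{\left(1 \right)} - -924 = 1 \frac{1}{1 + i \sqrt{6}} - -924 = \frac{1}{1 + i \sqrt{6}} + 924 = 924 + \frac{1}{1 + i \sqrt{6}}$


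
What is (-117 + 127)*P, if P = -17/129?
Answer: -170/129 ≈ -1.3178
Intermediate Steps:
P = -17/129 (P = -17*1/129 = -17/129 ≈ -0.13178)
(-117 + 127)*P = (-117 + 127)*(-17/129) = 10*(-17/129) = -170/129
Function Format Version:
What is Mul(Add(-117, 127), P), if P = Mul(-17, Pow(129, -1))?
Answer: Rational(-170, 129) ≈ -1.3178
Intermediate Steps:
P = Rational(-17, 129) (P = Mul(-17, Rational(1, 129)) = Rational(-17, 129) ≈ -0.13178)
Mul(Add(-117, 127), P) = Mul(Add(-117, 127), Rational(-17, 129)) = Mul(10, Rational(-17, 129)) = Rational(-170, 129)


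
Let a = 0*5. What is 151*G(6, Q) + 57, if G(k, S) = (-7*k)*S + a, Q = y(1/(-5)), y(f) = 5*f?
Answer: 6399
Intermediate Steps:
a = 0
Q = -1 (Q = 5/(-5) = 5*(-⅕) = -1)
G(k, S) = -7*S*k (G(k, S) = (-7*k)*S + 0 = -7*S*k + 0 = -7*S*k)
151*G(6, Q) + 57 = 151*(-7*(-1)*6) + 57 = 151*42 + 57 = 6342 + 57 = 6399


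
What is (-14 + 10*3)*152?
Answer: 2432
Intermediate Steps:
(-14 + 10*3)*152 = (-14 + 30)*152 = 16*152 = 2432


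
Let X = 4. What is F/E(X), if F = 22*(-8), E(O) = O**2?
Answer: -11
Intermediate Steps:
F = -176
F/E(X) = -176/(4**2) = -176/16 = -176*1/16 = -11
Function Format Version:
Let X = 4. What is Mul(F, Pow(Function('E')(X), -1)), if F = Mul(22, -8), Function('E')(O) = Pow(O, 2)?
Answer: -11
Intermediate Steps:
F = -176
Mul(F, Pow(Function('E')(X), -1)) = Mul(-176, Pow(Pow(4, 2), -1)) = Mul(-176, Pow(16, -1)) = Mul(-176, Rational(1, 16)) = -11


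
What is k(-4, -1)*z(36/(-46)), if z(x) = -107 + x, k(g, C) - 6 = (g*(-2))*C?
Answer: 4958/23 ≈ 215.57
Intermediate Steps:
k(g, C) = 6 - 2*C*g (k(g, C) = 6 + (g*(-2))*C = 6 + (-2*g)*C = 6 - 2*C*g)
k(-4, -1)*z(36/(-46)) = (6 - 2*(-1)*(-4))*(-107 + 36/(-46)) = (6 - 8)*(-107 + 36*(-1/46)) = -2*(-107 - 18/23) = -2*(-2479/23) = 4958/23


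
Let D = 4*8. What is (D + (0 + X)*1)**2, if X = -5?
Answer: 729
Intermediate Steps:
D = 32
(D + (0 + X)*1)**2 = (32 + (0 - 5)*1)**2 = (32 - 5*1)**2 = (32 - 5)**2 = 27**2 = 729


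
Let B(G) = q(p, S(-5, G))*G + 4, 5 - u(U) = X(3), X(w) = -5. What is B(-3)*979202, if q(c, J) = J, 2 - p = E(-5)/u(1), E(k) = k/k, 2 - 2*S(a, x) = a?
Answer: -6364813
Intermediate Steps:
S(a, x) = 1 - a/2
u(U) = 10 (u(U) = 5 - 1*(-5) = 5 + 5 = 10)
E(k) = 1
p = 19/10 (p = 2 - 1/10 = 19/10 ≈ 1.9000)
B(G) = 4 + 7*G/2 (B(G) = (1 - 1/2*(-5))*G + 4 = (1 + 5/2)*G + 4 = 7*G/2 + 4 = 4 + 7*G/2)
B(-3)*979202 = (4 + (7/2)*(-3))*979202 = (4 - 21/2)*979202 = -13/2*979202 = -6364813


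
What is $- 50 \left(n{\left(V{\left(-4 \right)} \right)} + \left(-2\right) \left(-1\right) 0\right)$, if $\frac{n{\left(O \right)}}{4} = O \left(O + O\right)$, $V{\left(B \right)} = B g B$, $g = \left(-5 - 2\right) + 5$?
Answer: $-409600$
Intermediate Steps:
$g = -2$ ($g = -7 + 5 = -2$)
$V{\left(B \right)} = - 2 B^{2}$ ($V{\left(B \right)} = B \left(-2\right) B = - 2 B B = - 2 B^{2}$)
$n{\left(O \right)} = 8 O^{2}$ ($n{\left(O \right)} = 4 O \left(O + O\right) = 4 O 2 O = 4 \cdot 2 O^{2} = 8 O^{2}$)
$- 50 \left(n{\left(V{\left(-4 \right)} \right)} + \left(-2\right) \left(-1\right) 0\right) = - 50 \left(8 \left(- 2 \left(-4\right)^{2}\right)^{2} + \left(-2\right) \left(-1\right) 0\right) = - 50 \left(8 \left(\left(-2\right) 16\right)^{2} + 2 \cdot 0\right) = - 50 \left(8 \left(-32\right)^{2} + 0\right) = - 50 \left(8 \cdot 1024 + 0\right) = - 50 \left(8192 + 0\right) = \left(-50\right) 8192 = -409600$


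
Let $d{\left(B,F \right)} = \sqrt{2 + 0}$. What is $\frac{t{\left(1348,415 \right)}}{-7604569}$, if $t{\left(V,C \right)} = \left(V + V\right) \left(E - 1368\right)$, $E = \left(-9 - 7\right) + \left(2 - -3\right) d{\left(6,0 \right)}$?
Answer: $\frac{3731264}{7604569} - \frac{13480 \sqrt{2}}{7604569} \approx 0.48815$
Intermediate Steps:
$d{\left(B,F \right)} = \sqrt{2}$
$E = -16 + 5 \sqrt{2}$ ($E = \left(-9 - 7\right) + \left(2 - -3\right) \sqrt{2} = \left(-9 - 7\right) + \left(2 + 3\right) \sqrt{2} = \left(-9 - 7\right) + 5 \sqrt{2} = -16 + 5 \sqrt{2} \approx -8.9289$)
$t{\left(V,C \right)} = 2 V \left(-1384 + 5 \sqrt{2}\right)$ ($t{\left(V,C \right)} = \left(V + V\right) \left(\left(-16 + 5 \sqrt{2}\right) - 1368\right) = 2 V \left(-1384 + 5 \sqrt{2}\right)$)
$\frac{t{\left(1348,415 \right)}}{-7604569} = \frac{2 \cdot 1348 \left(-1384 + 5 \sqrt{2}\right)}{-7604569} = \left(-3731264 + 13480 \sqrt{2}\right) \left(- \frac{1}{7604569}\right) = \frac{3731264}{7604569} - \frac{13480 \sqrt{2}}{7604569}$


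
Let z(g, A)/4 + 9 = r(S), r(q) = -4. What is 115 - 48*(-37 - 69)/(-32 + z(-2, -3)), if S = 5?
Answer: 381/7 ≈ 54.429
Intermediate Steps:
z(g, A) = -52 (z(g, A) = -36 + 4*(-4) = -36 - 16 = -52)
115 - 48*(-37 - 69)/(-32 + z(-2, -3)) = 115 - 48*(-37 - 69)/(-32 - 52) = 115 - (-5088)/(-84) = 115 - (-5088)*(-1)/84 = 115 - 48*53/42 = 115 - 424/7 = 381/7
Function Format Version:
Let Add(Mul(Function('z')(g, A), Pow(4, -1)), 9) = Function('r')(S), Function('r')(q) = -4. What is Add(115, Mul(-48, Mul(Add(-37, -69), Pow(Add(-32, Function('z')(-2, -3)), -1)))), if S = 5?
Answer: Rational(381, 7) ≈ 54.429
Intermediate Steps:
Function('z')(g, A) = -52 (Function('z')(g, A) = Add(-36, Mul(4, -4)) = Add(-36, -16) = -52)
Add(115, Mul(-48, Mul(Add(-37, -69), Pow(Add(-32, Function('z')(-2, -3)), -1)))) = Add(115, Mul(-48, Mul(Add(-37, -69), Pow(Add(-32, -52), -1)))) = Add(115, Mul(-48, Mul(-106, Pow(-84, -1)))) = Add(115, Mul(-48, Mul(-106, Rational(-1, 84)))) = Add(115, Mul(-48, Rational(53, 42))) = Add(115, Rational(-424, 7)) = Rational(381, 7)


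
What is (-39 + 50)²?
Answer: 121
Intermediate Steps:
(-39 + 50)² = 11² = 121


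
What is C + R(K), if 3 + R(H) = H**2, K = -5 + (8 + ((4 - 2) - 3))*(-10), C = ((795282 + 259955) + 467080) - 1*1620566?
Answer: -92627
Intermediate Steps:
C = -98249 (C = (1055237 + 467080) - 1620566 = 1522317 - 1620566 = -98249)
K = -75 (K = -5 + (8 + (2 - 3))*(-10) = -5 + (8 - 1)*(-10) = -5 + 7*(-10) = -5 - 70 = -75)
R(H) = -3 + H**2
C + R(K) = -98249 + (-3 + (-75)**2) = -98249 + (-3 + 5625) = -98249 + 5622 = -92627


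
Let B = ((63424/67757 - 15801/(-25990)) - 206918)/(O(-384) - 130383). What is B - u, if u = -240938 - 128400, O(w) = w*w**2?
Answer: 178322707988361459629/482817111231630 ≈ 3.6934e+5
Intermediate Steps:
O(w) = w**3
u = -369338
B = 1760293698689/482817111231630 (B = ((63424/67757 - 15801/(-25990)) - 206918)/((-384)**3 - 130383) = ((63424*(1/67757) - 15801*(-1/25990)) - 206918)/(-56623104 - 130383) = ((63424/67757 + 687/1130) - 206918)/(-56753487) = (118218179/76565410 - 206918)*(-1/56753487) = -15842643288201/76565410*(-1/56753487) = 1760293698689/482817111231630 ≈ 0.0036459)
B - u = 1760293698689/482817111231630 - 1*(-369338) = 1760293698689/482817111231630 + 369338 = 178322707988361459629/482817111231630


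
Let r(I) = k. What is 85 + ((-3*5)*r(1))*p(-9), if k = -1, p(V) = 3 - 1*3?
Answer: 85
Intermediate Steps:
p(V) = 0 (p(V) = 3 - 3 = 0)
r(I) = -1
85 + ((-3*5)*r(1))*p(-9) = 85 + (-3*5*(-1))*0 = 85 - 15*(-1)*0 = 85 + 15*0 = 85 + 0 = 85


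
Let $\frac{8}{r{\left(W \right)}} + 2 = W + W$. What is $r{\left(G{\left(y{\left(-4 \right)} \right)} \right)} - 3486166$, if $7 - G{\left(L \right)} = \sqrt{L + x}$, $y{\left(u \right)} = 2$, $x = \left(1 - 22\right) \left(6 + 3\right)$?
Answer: $- \frac{777414994}{223} + \frac{4 i \sqrt{187}}{223} \approx -3.4862 \cdot 10^{6} + 0.24529 i$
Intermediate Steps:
$x = -189$ ($x = \left(-21\right) 9 = -189$)
$G{\left(L \right)} = 7 - \sqrt{-189 + L}$ ($G{\left(L \right)} = 7 - \sqrt{L - 189} = 7 - \sqrt{-189 + L}$)
$r{\left(W \right)} = \frac{8}{-2 + 2 W}$ ($r{\left(W \right)} = \frac{8}{-2 + \left(W + W\right)} = \frac{8}{-2 + 2 W}$)
$r{\left(G{\left(y{\left(-4 \right)} \right)} \right)} - 3486166 = \frac{4}{-1 + \left(7 - \sqrt{-189 + 2}\right)} - 3486166 = \frac{4}{-1 + \left(7 - \sqrt{-187}\right)} - 3486166 = \frac{4}{-1 + \left(7 - i \sqrt{187}\right)} - 3486166 = \frac{4}{6 - i \sqrt{187}} - 3486166 = -3486166 + \frac{4}{6 - i \sqrt{187}}$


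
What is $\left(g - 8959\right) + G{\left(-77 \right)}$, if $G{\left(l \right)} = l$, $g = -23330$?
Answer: $-32366$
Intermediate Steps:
$\left(g - 8959\right) + G{\left(-77 \right)} = \left(-23330 - 8959\right) - 77 = -32289 - 77 = -32366$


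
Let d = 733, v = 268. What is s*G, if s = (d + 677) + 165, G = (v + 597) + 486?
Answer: 2127825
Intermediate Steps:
G = 1351 (G = (268 + 597) + 486 = 865 + 486 = 1351)
s = 1575 (s = (733 + 677) + 165 = 1410 + 165 = 1575)
s*G = 1575*1351 = 2127825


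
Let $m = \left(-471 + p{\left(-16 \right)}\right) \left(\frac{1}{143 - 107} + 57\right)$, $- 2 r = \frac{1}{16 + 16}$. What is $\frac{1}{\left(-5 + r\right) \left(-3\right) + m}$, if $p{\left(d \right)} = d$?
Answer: $- \frac{576}{15988309} \approx -3.6026 \cdot 10^{-5}$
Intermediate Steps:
$r = - \frac{1}{64}$ ($r = - \frac{1}{2 \left(16 + 16\right)} = - \frac{1}{2 \cdot 32} = \left(- \frac{1}{2}\right) \frac{1}{32} = - \frac{1}{64} \approx -0.015625$)
$m = - \frac{999811}{36}$ ($m = \left(-471 - 16\right) \left(\frac{1}{143 - 107} + 57\right) = - 487 \left(\frac{1}{36} + 57\right) = \left(-487\right) \frac{2053}{36} = - \frac{999811}{36} \approx -27773.0$)
$\frac{1}{\left(-5 + r\right) \left(-3\right) + m} = \frac{1}{\left(-5 - \frac{1}{64}\right) \left(-3\right) - \frac{999811}{36}} = \frac{1}{\left(- \frac{321}{64}\right) \left(-3\right) - \frac{999811}{36}} = \frac{1}{\frac{963}{64} - \frac{999811}{36}} = \frac{1}{- \frac{15988309}{576}} = - \frac{576}{15988309}$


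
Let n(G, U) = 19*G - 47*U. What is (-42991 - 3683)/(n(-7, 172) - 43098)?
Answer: 15558/17105 ≈ 0.90956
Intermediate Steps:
n(G, U) = -47*U + 19*G
(-42991 - 3683)/(n(-7, 172) - 43098) = (-42991 - 3683)/((-47*172 + 19*(-7)) - 43098) = -46674/((-8084 - 133) - 43098) = -46674/(-8217 - 43098) = -46674/(-51315) = -46674*(-1/51315) = 15558/17105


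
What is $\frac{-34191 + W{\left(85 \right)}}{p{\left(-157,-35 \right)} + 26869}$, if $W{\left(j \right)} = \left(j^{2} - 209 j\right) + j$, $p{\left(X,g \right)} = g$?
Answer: $- \frac{22323}{13417} \approx -1.6638$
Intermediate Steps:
$W{\left(j \right)} = j^{2} - 208 j$
$\frac{-34191 + W{\left(85 \right)}}{p{\left(-157,-35 \right)} + 26869} = \frac{-34191 + 85 \left(-208 + 85\right)}{-35 + 26869} = \frac{-34191 + 85 \left(-123\right)}{26834} = \left(-34191 - 10455\right) \frac{1}{26834} = \left(-44646\right) \frac{1}{26834} = - \frac{22323}{13417}$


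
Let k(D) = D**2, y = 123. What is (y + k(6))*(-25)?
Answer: -3975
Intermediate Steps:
(y + k(6))*(-25) = (123 + 6**2)*(-25) = (123 + 36)*(-25) = 159*(-25) = -3975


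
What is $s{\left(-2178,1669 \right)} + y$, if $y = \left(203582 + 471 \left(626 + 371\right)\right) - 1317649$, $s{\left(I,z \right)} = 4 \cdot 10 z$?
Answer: $-577720$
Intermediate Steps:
$s{\left(I,z \right)} = 40 z$
$y = -644480$ ($y = \left(203582 + 471 \cdot 997\right) - 1317649 = \left(203582 + 469587\right) - 1317649 = 673169 - 1317649 = -644480$)
$s{\left(-2178,1669 \right)} + y = 40 \cdot 1669 - 644480 = 66760 - 644480 = -577720$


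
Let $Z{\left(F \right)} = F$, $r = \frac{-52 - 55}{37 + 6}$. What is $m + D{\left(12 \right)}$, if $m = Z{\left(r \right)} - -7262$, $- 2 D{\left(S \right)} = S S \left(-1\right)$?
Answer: $\frac{315255}{43} \approx 7331.5$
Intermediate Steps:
$D{\left(S \right)} = \frac{S^{2}}{2}$ ($D{\left(S \right)} = - \frac{S S \left(-1\right)}{2} = - \frac{S^{2} \left(-1\right)}{2} = - \frac{\left(-1\right) S^{2}}{2} = \frac{S^{2}}{2}$)
$r = - \frac{107}{43} \approx -2.4884$
$m = \frac{312159}{43}$ ($m = - \frac{107}{43} - -7262 = - \frac{107}{43} + 7262 = \frac{312159}{43} \approx 7259.5$)
$m + D{\left(12 \right)} = \frac{312159}{43} + \frac{12^{2}}{2} = \frac{312159}{43} + \frac{1}{2} \cdot 144 = \frac{312159}{43} + 72 = \frac{315255}{43}$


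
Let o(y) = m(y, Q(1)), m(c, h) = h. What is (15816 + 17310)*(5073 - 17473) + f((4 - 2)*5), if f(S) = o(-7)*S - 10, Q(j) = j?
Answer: -410762400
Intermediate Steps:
o(y) = 1
f(S) = -10 + S (f(S) = 1*S - 10 = S - 10 = -10 + S)
(15816 + 17310)*(5073 - 17473) + f((4 - 2)*5) = (15816 + 17310)*(5073 - 17473) + (-10 + (4 - 2)*5) = 33126*(-12400) + (-10 + 2*5) = -410762400 + (-10 + 10) = -410762400 + 0 = -410762400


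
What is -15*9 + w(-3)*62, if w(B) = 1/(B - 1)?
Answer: -301/2 ≈ -150.50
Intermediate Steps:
w(B) = 1/(-1 + B)
-15*9 + w(-3)*62 = -15*9 + 62/(-1 - 3) = -135 + 62/(-4) = -135 - 1/4*62 = -135 - 31/2 = -301/2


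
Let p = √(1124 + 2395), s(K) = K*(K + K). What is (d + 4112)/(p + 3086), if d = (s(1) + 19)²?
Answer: 14050558/9519877 - 13659*√391/9519877 ≈ 1.4475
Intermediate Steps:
s(K) = 2*K² (s(K) = K*(2*K) = 2*K²)
p = 3*√391 (p = √3519 = 3*√391 ≈ 59.321)
d = 441 (d = (2*1² + 19)² = (2*1 + 19)² = (2 + 19)² = 21² = 441)
(d + 4112)/(p + 3086) = (441 + 4112)/(3*√391 + 3086) = 4553/(3086 + 3*√391)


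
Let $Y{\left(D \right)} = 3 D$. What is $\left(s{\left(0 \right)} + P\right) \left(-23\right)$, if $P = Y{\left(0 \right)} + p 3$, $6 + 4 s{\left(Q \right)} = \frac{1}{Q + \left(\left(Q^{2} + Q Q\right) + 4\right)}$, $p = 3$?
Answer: $- \frac{2783}{16} \approx -173.94$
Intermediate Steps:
$s{\left(Q \right)} = - \frac{3}{2} + \frac{1}{4 \left(4 + Q + 2 Q^{2}\right)}$ ($s{\left(Q \right)} = - \frac{3}{2} + \frac{1}{4 \left(Q + \left(\left(Q^{2} + Q Q\right) + 4\right)\right)} = - \frac{3}{2} + \frac{1}{4 \left(Q + \left(\left(Q^{2} + Q^{2}\right) + 4\right)\right)} = - \frac{3}{2} + \frac{1}{4 \left(Q + \left(2 Q^{2} + 4\right)\right)} = - \frac{3}{2} + \frac{1}{4 \left(Q + \left(4 + 2 Q^{2}\right)\right)} = - \frac{3}{2} + \frac{1}{4 \left(4 + Q + 2 Q^{2}\right)}$)
$P = 9$ ($P = 3 \cdot 0 + 3 \cdot 3 = 0 + 9 = 9$)
$\left(s{\left(0 \right)} + P\right) \left(-23\right) = \left(\frac{-23 - 12 \cdot 0^{2} - 0}{4 \left(4 + 0 + 2 \cdot 0^{2}\right)} + 9\right) \left(-23\right) = \left(\frac{-23 - 0 + 0}{4 \left(4 + 0 + 2 \cdot 0\right)} + 9\right) \left(-23\right) = \left(\frac{-23 + 0 + 0}{4 \left(4 + 0 + 0\right)} + 9\right) \left(-23\right) = \left(\frac{1}{4} \cdot \frac{1}{4} \left(-23\right) + 9\right) \left(-23\right) = \left(- \frac{23}{16} + 9\right) \left(-23\right) = \frac{121}{16} \left(-23\right) = - \frac{2783}{16}$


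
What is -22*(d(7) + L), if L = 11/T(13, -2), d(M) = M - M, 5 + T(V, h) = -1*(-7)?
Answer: -121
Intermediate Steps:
T(V, h) = 2 (T(V, h) = -5 - 1*(-7) = -5 + 7 = 2)
d(M) = 0
L = 11/2 ≈ 5.5000
-22*(d(7) + L) = -22*(0 + 11/2) = -22*11/2 = -121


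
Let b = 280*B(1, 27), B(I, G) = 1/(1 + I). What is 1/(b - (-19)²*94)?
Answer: -1/33794 ≈ -2.9591e-5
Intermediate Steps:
b = 140 (b = 280/(1 + 1) = 280/2 = 280*(½) = 140)
1/(b - (-19)²*94) = 1/(140 - (-19)²*94) = 1/(140 - 361*94) = 1/(140 - 1*33934) = 1/(140 - 33934) = 1/(-33794) = -1/33794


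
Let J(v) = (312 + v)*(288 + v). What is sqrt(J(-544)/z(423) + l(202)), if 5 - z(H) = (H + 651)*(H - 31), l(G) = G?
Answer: sqrt(35778188043642)/421003 ≈ 14.208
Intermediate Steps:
J(v) = (288 + v)*(312 + v)
z(H) = 5 - (-31 + H)*(651 + H) (z(H) = 5 - (H + 651)*(H - 31) = 5 - (651 + H)*(-31 + H) = 5 - (-31 + H)*(651 + H))
sqrt(J(-544)/z(423) + l(202)) = sqrt((89856 + (-544)**2 + 600*(-544))/(20186 - 1*423**2 - 620*423) + 202) = sqrt((89856 + 295936 - 326400)/(20186 - 1*178929 - 262260) + 202) = sqrt(59392/(20186 - 178929 - 262260) + 202) = sqrt(59392/(-421003) + 202) = sqrt(59392*(-1/421003) + 202) = sqrt(-59392/421003 + 202) = sqrt(84983214/421003) = sqrt(35778188043642)/421003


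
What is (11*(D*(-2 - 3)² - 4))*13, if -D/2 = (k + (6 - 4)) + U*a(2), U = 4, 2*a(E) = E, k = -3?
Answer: -22022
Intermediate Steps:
a(E) = E/2
D = -6 (D = -2*((-3 + (6 - 4)) + 4*((½)*2)) = -2*((-3 + 2) + 4*1) = -2*(-1 + 4) = -2*3 = -6)
(11*(D*(-2 - 3)² - 4))*13 = (11*(-6*(-2 - 3)² - 4))*13 = (11*(-6*(-5)² - 4))*13 = (11*(-6*25 - 4))*13 = (11*(-150 - 4))*13 = (11*(-154))*13 = -1694*13 = -22022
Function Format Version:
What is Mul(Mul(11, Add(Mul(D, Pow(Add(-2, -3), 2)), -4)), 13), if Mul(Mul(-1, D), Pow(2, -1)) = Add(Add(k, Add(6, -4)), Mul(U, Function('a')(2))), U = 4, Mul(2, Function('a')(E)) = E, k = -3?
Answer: -22022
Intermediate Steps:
Function('a')(E) = Mul(Rational(1, 2), E)
D = -6 (D = Mul(-2, Add(Add(-3, Add(6, -4)), Mul(4, Mul(Rational(1, 2), 2)))) = Mul(-2, Add(Add(-3, 2), Mul(4, 1))) = Mul(-2, Add(-1, 4)) = Mul(-2, 3) = -6)
Mul(Mul(11, Add(Mul(D, Pow(Add(-2, -3), 2)), -4)), 13) = Mul(Mul(11, Add(Mul(-6, Pow(Add(-2, -3), 2)), -4)), 13) = Mul(Mul(11, Add(Mul(-6, Pow(-5, 2)), -4)), 13) = Mul(Mul(11, Add(Mul(-6, 25), -4)), 13) = Mul(Mul(11, Add(-150, -4)), 13) = Mul(Mul(11, -154), 13) = Mul(-1694, 13) = -22022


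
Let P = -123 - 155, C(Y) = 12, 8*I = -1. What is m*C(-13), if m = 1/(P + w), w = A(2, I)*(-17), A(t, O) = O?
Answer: -96/2207 ≈ -0.043498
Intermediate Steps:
I = -1/8 (I = (1/8)*(-1) = -1/8 ≈ -0.12500)
P = -278
w = 17/8 (w = -1/8*(-17) = 17/8 ≈ 2.1250)
m = -8/2207 (m = 1/(-278 + 17/8) = 1/(-2207/8) = -8/2207 ≈ -0.0036248)
m*C(-13) = -8/2207*12 = -96/2207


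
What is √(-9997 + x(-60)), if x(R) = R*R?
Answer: I*√6397 ≈ 79.981*I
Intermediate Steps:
x(R) = R²
√(-9997 + x(-60)) = √(-9997 + (-60)²) = √(-9997 + 3600) = √(-6397) = I*√6397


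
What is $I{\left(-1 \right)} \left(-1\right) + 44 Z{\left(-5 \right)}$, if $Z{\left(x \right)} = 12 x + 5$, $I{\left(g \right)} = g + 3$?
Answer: $-2422$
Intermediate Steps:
$I{\left(g \right)} = 3 + g$
$Z{\left(x \right)} = 5 + 12 x$
$I{\left(-1 \right)} \left(-1\right) + 44 Z{\left(-5 \right)} = \left(3 - 1\right) \left(-1\right) + 44 \left(5 + 12 \left(-5\right)\right) = 2 \left(-1\right) + 44 \left(5 - 60\right) = -2 + 44 \left(-55\right) = -2 - 2420 = -2422$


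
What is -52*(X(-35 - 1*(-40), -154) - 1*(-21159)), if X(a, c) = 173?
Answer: -1109264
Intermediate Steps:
-52*(X(-35 - 1*(-40), -154) - 1*(-21159)) = -52*(173 - 1*(-21159)) = -52*(173 + 21159) = -52*21332 = -1109264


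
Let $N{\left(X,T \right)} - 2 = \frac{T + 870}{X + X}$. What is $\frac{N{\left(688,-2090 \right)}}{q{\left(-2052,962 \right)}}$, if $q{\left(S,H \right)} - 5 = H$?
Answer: $\frac{383}{332648} \approx 0.0011514$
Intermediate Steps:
$N{\left(X,T \right)} = 2 + \frac{870 + T}{2 X}$ ($N{\left(X,T \right)} = 2 + \frac{T + 870}{X + X} = 2 + \frac{870 + T}{2 X}$)
$q{\left(S,H \right)} = 5 + H$
$\frac{N{\left(688,-2090 \right)}}{q{\left(-2052,962 \right)}} = \frac{\frac{1}{2} \cdot \frac{1}{688} \left(870 - 2090 + 4 \cdot 688\right)}{5 + 962} = \frac{\frac{1}{2} \cdot \frac{1}{688} \left(870 - 2090 + 2752\right)}{967} = \frac{1}{2} \cdot \frac{1}{688} \cdot 1532 \cdot \frac{1}{967} = \frac{383}{344} \cdot \frac{1}{967} = \frac{383}{332648}$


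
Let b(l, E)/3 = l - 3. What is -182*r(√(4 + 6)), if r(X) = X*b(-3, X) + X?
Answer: 3094*√10 ≈ 9784.1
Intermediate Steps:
b(l, E) = -9 + 3*l (b(l, E) = 3*(l - 3) = 3*(-3 + l) = -9 + 3*l)
r(X) = -17*X (r(X) = X*(-9 + 3*(-3)) + X = X*(-9 - 9) + X = X*(-18) + X = -18*X + X = -17*X)
-182*r(√(4 + 6)) = -(-3094)*√(4 + 6) = -(-3094)*√10 = 3094*√10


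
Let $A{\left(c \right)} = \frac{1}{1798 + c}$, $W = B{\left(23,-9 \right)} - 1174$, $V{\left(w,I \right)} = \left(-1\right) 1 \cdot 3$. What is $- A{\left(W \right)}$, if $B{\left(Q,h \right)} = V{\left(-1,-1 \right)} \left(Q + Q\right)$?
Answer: $- \frac{1}{486} \approx -0.0020576$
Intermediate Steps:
$V{\left(w,I \right)} = -3$ ($V{\left(w,I \right)} = \left(-1\right) 3 = -3$)
$B{\left(Q,h \right)} = - 6 Q$ ($B{\left(Q,h \right)} = - 3 \left(Q + Q\right) = - 3 \cdot 2 Q = - 6 Q$)
$W = -1312$ ($W = \left(-6\right) 23 - 1174 = -138 - 1174 = -1312$)
$- A{\left(W \right)} = - \frac{1}{1798 - 1312} = - \frac{1}{486}$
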